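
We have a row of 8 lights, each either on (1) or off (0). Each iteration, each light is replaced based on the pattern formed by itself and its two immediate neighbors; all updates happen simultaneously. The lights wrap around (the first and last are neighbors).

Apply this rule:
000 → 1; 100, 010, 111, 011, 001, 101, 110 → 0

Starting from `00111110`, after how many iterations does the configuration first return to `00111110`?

iteration 1: 10000000
iteration 2: 00111110

2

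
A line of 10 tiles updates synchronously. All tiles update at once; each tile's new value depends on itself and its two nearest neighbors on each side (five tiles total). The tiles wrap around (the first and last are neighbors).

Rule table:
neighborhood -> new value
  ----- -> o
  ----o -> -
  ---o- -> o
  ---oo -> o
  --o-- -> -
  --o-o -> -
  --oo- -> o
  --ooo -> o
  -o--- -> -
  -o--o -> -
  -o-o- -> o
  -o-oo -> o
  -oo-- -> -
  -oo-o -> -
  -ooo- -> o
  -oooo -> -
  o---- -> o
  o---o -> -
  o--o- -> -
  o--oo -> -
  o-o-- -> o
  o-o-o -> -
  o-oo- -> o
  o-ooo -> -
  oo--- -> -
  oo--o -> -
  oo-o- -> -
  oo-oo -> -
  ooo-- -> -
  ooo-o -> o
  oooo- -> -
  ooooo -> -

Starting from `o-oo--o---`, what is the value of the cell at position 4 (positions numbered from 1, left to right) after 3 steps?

-oo------o
oo--ooo-o-
o---ooo--o
position 4 holds -

-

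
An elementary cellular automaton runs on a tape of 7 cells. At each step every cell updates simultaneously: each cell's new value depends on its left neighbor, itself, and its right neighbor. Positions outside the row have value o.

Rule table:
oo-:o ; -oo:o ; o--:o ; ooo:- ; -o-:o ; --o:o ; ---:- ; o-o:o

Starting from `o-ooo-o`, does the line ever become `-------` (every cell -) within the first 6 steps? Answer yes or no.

no

ooo-ooo
--ooo--
ooo-ooo  (repeats step 1; period 2)
step 6: --ooo--
step 6 is --ooo--, still not uniform -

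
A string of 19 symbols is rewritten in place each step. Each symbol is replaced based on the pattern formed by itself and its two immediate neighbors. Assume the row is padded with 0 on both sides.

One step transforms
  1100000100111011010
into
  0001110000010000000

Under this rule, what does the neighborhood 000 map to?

1

At position 3 the neighborhood is 000; the next row has 1 there.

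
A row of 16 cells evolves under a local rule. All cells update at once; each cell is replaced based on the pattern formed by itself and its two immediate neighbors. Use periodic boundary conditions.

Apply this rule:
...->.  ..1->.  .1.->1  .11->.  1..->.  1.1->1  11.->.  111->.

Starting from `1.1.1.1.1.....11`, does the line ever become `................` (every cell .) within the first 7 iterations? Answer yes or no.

yes

.11111111.......
................
all cells are . at iteration 2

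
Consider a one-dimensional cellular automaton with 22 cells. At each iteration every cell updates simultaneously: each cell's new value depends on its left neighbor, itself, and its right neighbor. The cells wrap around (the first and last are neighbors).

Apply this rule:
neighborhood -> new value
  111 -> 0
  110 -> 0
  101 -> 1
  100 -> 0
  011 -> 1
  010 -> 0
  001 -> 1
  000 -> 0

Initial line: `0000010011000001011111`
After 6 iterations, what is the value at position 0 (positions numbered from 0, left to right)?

iteration 1: 0000100110000010110000
iteration 2: 0001001100000101100000
iteration 3: 0010011000001011000000
iteration 4: 0100110000010110000000
iteration 5: 1001100000101100000000
iteration 6: 0011000001011000000001
position 0 holds 0

0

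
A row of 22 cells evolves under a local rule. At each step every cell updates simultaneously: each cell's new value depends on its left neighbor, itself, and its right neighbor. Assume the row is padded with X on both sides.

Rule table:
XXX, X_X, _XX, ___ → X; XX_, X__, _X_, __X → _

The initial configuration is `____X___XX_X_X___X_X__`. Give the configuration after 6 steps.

_XX___X_X_X_X__X__X___
XX__X__X_X_X________X_
X_______X_X__XXXXXX__X
__XXXXX__X___XXXXX___X
__XXXX_____X_XXXX__X_X
__XXX__XXX__XXXX____XX

__XXX__XXX__XXXX____XX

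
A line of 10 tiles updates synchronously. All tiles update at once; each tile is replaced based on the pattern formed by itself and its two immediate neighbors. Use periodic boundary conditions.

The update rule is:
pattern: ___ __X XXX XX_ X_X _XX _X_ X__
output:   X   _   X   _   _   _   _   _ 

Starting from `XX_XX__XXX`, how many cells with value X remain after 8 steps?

X_______XX
__XXXXX__X
___XXX____
XX__X__XXX
X_______XX  (repeats step 1; period 4)
step 8: XX__X__XXX
count of X: 6

6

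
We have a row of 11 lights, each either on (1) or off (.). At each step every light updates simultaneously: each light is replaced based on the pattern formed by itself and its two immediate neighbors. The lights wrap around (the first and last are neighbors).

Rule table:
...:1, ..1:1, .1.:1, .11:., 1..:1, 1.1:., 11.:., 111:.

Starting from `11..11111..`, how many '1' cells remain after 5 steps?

..11.....11
11..11111..  (repeats step 0; period 2)
step 5: ..11.....11
count of 1: 4

4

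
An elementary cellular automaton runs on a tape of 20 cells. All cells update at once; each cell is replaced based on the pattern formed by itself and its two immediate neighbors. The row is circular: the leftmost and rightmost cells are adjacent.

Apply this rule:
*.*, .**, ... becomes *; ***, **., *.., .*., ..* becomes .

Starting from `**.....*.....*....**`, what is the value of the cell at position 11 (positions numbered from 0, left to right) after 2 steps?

...***...***...**.*.
**.*...*.*...*.*.*..
position 11 holds .

.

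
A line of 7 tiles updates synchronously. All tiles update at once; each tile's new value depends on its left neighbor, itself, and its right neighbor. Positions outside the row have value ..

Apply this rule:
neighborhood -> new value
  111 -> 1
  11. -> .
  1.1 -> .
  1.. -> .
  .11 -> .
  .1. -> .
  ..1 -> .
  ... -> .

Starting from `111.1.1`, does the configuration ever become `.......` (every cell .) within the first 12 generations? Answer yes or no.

yes

.1.....
.......
all cells are . at generation 2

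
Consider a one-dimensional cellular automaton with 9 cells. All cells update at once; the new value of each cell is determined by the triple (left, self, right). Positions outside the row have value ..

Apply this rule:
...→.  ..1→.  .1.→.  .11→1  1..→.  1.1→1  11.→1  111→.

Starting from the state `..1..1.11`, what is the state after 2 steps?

......1.1

step 1: ......111
step 2: ......1.1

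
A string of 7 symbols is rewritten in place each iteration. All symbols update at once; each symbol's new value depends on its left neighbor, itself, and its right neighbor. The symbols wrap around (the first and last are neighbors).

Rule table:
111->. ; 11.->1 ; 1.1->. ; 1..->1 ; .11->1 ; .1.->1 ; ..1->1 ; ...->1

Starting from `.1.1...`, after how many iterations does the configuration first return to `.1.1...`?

2

iteration 1: 11.1111
iteration 2: .1.1...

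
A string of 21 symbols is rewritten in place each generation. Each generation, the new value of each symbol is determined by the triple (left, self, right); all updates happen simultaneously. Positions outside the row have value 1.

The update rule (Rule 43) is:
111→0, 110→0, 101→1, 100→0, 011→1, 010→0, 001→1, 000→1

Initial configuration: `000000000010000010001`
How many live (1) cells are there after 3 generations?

generation 1: 011111111100111100111
generation 2: 110000000001100001100
generation 3: 000111111111001111001
count of 1: 14

14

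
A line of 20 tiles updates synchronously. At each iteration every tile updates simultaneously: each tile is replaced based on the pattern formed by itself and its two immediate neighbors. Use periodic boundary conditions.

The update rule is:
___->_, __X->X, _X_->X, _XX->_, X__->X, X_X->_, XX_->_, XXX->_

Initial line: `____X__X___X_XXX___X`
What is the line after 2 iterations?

_XX_________X__XX___

X__XXXXXX_XX____X_XX
_XX_________X__XX___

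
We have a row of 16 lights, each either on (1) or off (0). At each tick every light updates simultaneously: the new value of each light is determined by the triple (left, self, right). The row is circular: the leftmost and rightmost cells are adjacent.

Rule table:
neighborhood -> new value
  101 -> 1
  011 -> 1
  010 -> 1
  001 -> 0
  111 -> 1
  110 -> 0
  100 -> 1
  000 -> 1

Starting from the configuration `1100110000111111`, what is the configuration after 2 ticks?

tick 1: 1010101110111111
tick 2: 0111111101111111

0111111101111111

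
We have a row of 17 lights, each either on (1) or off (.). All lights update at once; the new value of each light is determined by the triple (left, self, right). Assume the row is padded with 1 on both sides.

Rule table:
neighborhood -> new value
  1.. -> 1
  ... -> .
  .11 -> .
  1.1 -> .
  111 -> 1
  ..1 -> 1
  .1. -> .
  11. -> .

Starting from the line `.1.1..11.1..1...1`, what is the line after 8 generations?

....11....11.1.1.
1..1..1..1.......
.11.11.11.1.....1
...........1...1.
1.........1.1.1..
.1.......1.....11
..1.....1.1...1.1
11.1...1...1.1...

11.1...1...1.1...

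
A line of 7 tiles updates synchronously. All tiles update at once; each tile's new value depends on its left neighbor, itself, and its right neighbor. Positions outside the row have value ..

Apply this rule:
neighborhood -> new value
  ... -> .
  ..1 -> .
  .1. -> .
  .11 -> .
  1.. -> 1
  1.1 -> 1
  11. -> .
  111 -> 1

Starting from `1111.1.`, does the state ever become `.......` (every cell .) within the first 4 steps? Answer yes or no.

.11.1.1
...1.1.
....1.1
.....1.
step 4 is .....1., still not uniform .

no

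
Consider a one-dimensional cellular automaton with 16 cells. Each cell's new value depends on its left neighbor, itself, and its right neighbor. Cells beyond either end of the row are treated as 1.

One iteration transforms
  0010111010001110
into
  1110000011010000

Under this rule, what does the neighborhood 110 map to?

At position 6 the neighborhood is 110; the next row has 0 there.

0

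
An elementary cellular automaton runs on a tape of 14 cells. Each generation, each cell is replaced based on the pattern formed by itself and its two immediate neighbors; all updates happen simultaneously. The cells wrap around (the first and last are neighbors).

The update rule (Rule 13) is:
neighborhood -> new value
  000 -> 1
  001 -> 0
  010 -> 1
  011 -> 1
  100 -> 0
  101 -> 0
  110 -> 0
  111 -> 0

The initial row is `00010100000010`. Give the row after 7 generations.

10010101010010

11010101111010
10010101000010
10010101011010
10010101010010
10010101010010  (fixed point — unchanged through generation 7)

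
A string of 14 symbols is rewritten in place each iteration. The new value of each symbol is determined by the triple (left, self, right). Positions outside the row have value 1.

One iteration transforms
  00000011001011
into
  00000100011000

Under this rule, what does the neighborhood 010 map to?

1

At position 10 the neighborhood is 010; the next row has 1 there.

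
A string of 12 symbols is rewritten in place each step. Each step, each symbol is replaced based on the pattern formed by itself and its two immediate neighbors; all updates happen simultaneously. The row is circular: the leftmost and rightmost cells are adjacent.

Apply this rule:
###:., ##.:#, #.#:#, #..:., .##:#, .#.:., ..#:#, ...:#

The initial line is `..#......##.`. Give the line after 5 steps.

##.##.#.##.#

##..#######.
##.##.....##
.####.#####.
##..###...#.
##.##.#.##.#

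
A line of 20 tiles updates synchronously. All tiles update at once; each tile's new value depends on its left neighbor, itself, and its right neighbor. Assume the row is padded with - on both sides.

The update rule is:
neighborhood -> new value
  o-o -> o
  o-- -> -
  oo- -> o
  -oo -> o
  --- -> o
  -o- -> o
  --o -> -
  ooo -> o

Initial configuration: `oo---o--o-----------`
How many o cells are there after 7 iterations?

oo-o-o--o-oooooooooo
oooooo--oooooooooooo
oooooo--oooooooooooo  (fixed point — unchanged through iteration 7)
count of o: 18

18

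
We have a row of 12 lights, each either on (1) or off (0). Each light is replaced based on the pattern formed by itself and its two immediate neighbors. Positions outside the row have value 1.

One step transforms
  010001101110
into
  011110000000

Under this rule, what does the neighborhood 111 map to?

At position 9 the neighborhood is 111; the next row has 0 there.

0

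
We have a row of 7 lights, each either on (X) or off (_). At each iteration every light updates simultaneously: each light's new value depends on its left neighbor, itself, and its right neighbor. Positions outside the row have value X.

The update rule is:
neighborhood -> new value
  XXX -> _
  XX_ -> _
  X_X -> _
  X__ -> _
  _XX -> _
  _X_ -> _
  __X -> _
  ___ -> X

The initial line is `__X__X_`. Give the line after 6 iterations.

iteration 1: _______
iteration 2: _XXXXX_
iteration 3: _______  (repeats iteration 1; period 2)
iteration 6: _XXXXX_

_XXXXX_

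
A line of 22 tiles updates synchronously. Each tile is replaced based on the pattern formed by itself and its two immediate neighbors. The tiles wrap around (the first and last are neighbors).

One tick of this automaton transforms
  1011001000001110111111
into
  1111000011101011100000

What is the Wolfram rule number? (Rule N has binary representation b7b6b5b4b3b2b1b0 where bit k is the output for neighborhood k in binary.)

position 13: 111 → 0  (bit 7 = 0)
position 0: 110 → 1  (bit 6 = 1)
position 1: 101 → 1  (bit 5 = 1)
position 4: 100 → 0  (bit 4 = 0)
position 2: 011 → 1  (bit 3 = 1)
position 6: 010 → 0  (bit 2 = 0)
position 5: 001 → 0  (bit 1 = 0)
position 8: 000 → 1  (bit 0 = 1)
bits b7..b0 = 01101001 = 105

105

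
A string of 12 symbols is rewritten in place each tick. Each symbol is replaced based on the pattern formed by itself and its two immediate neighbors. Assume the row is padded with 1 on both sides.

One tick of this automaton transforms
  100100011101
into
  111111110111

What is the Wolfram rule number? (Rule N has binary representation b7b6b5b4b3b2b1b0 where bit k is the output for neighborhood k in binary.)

position 8: 111 → 0  (bit 7 = 0)
position 0: 110 → 1  (bit 6 = 1)
position 10: 101 → 1  (bit 5 = 1)
position 1: 100 → 1  (bit 4 = 1)
position 7: 011 → 1  (bit 3 = 1)
position 3: 010 → 1  (bit 2 = 1)
position 2: 001 → 1  (bit 1 = 1)
position 5: 000 → 1  (bit 0 = 1)
bits b7..b0 = 01111111 = 127

127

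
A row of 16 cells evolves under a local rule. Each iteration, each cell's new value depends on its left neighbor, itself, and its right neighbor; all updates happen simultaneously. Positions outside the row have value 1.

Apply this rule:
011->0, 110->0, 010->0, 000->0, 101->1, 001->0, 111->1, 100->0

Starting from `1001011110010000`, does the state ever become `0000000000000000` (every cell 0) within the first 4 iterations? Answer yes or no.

0000101100000000
0000010000000000
0000000000000000
all cells are 0 at iteration 3

yes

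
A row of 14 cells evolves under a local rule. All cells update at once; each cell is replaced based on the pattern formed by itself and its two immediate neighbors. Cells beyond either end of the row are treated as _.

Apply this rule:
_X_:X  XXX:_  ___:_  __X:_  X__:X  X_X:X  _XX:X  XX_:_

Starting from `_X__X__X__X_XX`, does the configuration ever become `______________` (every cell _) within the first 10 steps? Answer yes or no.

_XX_XX_XX_XXX_
_X_XX_XX_XX__X
_XXX_XX_XX_X_X
_X__XX_XX_XXXX
_XX_X_XX_XX___
_X_XXXX_XX_X__
_XXX___XX_XXX_
_X__X__X_XX__X
_XX_XX_XXX_X_X
_X_XX_XX__XXXX
step 10 is _X_XX_XX__XXXX, still not uniform _

no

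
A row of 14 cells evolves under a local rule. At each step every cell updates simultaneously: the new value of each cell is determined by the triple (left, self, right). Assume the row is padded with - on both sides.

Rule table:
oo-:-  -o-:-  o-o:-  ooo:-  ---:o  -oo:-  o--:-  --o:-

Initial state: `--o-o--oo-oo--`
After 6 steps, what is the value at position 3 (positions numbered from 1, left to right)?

o------------o
--oooooooooo--
o------------o  (repeats step 1; period 2)
step 6: --oooooooooo--
position 3 holds o

o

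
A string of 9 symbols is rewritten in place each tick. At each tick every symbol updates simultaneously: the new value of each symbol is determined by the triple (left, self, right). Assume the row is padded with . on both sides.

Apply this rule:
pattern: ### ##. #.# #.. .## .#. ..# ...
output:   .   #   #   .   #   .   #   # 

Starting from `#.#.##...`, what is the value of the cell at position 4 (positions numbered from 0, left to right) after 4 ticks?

.

.#.###.##
#.##.####
.#####..#
##...#.#.
position 4 holds .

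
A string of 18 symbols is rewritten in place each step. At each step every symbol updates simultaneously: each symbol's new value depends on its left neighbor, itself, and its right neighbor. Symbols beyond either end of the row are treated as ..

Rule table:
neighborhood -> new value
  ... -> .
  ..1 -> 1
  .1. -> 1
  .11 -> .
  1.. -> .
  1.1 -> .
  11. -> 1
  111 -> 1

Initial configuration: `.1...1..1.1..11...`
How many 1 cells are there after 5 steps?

11..11.11.1.1.1...
.1.1.1..1.1.1.1...
11.1.1.11.1.1.1...
.1.1.1..1.1.1.1...  (repeats step 2; period 2)
step 5: 11.1.1.11.1.1.1...
count of 1: 9

9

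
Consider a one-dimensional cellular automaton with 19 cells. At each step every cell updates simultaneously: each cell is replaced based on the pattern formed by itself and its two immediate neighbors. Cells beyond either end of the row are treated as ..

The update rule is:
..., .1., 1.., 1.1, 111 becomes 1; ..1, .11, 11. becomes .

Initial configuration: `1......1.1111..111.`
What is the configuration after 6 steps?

.1.1.1111.1..1.11.1

step 1: 111111.11.11.1..1.1
step 2: .1111.1..1..111.111
step 3: ..11.111.11..1.1.1.
step 4: 1...1.1.1..1.111111
step 5: 111.111111.11.1111.
step 6: .1.1.1111.1..1.11.1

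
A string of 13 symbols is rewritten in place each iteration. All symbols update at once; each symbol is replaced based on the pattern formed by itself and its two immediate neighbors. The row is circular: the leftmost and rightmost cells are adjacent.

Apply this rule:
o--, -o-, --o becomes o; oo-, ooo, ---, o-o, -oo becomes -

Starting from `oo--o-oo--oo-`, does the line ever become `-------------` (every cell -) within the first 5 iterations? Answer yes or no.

iteration 1: --ooo---oo---
iteration 2: -o---o-o--o--
iteration 3: ooo-oo-ooooo-
iteration 4: -------------
all cells are - at iteration 4

yes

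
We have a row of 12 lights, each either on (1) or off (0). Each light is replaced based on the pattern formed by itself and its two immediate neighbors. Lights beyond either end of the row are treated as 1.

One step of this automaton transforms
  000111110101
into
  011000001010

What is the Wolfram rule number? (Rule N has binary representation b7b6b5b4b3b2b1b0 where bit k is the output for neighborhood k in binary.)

position 4: 111 → 0  (bit 7 = 0)
position 7: 110 → 0  (bit 6 = 0)
position 8: 101 → 1  (bit 5 = 1)
position 0: 100 → 0  (bit 4 = 0)
position 3: 011 → 0  (bit 3 = 0)
position 9: 010 → 0  (bit 2 = 0)
position 2: 001 → 1  (bit 1 = 1)
position 1: 000 → 1  (bit 0 = 1)
bits b7..b0 = 00100011 = 35

35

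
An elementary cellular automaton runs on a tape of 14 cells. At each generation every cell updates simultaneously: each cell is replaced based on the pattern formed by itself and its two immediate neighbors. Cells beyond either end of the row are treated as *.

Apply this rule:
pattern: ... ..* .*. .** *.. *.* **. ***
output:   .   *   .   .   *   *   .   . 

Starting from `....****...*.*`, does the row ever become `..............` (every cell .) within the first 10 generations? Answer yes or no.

no

*..*....*.*.*.
.**.*..*.*.*.*
*..*.**.*.*.*.
.**.*..*.*.*.*  (repeats generation 2; period 2)
generation 10: .**.*..*.*.*.*
generation 10 is .**.*..*.*.*.*, still not uniform .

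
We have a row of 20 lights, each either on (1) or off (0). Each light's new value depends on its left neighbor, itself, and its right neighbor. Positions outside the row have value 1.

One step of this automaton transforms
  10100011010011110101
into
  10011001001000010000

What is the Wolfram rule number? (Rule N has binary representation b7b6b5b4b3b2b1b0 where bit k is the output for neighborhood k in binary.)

81

position 13: 111 → 0  (bit 7 = 0)
position 0: 110 → 1  (bit 6 = 1)
position 1: 101 → 0  (bit 5 = 0)
position 3: 100 → 1  (bit 4 = 1)
position 6: 011 → 0  (bit 3 = 0)
position 2: 010 → 0  (bit 2 = 0)
position 5: 001 → 0  (bit 1 = 0)
position 4: 000 → 1  (bit 0 = 1)
bits b7..b0 = 01010001 = 81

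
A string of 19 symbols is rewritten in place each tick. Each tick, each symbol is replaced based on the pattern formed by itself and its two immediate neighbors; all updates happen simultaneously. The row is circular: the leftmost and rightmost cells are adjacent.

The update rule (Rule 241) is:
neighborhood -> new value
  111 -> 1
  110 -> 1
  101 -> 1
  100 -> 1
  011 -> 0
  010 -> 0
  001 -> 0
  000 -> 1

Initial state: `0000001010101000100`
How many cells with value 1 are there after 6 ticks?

1111100101010110011
1111110010101011001
1111111001010101100
0111111100101010110
0011111110010101011
1001111111001010101
count of 1: 12

12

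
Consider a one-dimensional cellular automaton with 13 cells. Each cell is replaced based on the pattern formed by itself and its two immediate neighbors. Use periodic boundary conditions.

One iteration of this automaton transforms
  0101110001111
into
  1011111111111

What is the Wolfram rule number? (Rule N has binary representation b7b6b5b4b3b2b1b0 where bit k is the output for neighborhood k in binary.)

251

position 4: 111 → 1  (bit 7 = 1)
position 5: 110 → 1  (bit 6 = 1)
position 0: 101 → 1  (bit 5 = 1)
position 6: 100 → 1  (bit 4 = 1)
position 3: 011 → 1  (bit 3 = 1)
position 1: 010 → 0  (bit 2 = 0)
position 8: 001 → 1  (bit 1 = 1)
position 7: 000 → 1  (bit 0 = 1)
bits b7..b0 = 11111011 = 251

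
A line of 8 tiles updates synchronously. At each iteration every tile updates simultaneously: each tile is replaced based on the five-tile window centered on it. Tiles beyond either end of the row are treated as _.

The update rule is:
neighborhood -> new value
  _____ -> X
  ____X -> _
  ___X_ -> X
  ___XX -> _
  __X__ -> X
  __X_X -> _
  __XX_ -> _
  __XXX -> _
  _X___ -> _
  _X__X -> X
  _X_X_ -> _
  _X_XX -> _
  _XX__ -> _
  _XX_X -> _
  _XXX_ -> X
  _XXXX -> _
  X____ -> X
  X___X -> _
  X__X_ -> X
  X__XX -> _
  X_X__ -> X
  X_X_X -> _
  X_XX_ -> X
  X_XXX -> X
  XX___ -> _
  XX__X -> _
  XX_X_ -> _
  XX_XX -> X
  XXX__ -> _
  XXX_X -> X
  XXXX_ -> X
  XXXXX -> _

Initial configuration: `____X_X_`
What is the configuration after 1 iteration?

XX_X__X_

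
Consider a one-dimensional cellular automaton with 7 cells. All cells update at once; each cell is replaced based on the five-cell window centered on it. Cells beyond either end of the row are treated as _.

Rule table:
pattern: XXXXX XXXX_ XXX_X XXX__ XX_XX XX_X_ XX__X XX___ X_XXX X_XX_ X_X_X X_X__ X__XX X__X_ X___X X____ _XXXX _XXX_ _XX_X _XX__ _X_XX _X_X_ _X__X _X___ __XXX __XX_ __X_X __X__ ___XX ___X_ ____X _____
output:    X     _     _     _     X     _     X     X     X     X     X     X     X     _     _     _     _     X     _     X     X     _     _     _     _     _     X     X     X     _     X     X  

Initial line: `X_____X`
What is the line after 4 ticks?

X__XX_X
X_X___X
X_X___X  (fixed point — unchanged through tick 4)

X_X___X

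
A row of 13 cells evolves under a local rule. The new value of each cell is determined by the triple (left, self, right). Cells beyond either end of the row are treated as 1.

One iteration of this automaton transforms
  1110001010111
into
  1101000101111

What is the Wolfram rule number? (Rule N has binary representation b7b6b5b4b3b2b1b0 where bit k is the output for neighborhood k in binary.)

position 0: 111 → 1  (bit 7 = 1)
position 2: 110 → 0  (bit 6 = 0)
position 7: 101 → 1  (bit 5 = 1)
position 3: 100 → 1  (bit 4 = 1)
position 10: 011 → 1  (bit 3 = 1)
position 6: 010 → 0  (bit 2 = 0)
position 5: 001 → 0  (bit 1 = 0)
position 4: 000 → 0  (bit 0 = 0)
bits b7..b0 = 10111000 = 184

184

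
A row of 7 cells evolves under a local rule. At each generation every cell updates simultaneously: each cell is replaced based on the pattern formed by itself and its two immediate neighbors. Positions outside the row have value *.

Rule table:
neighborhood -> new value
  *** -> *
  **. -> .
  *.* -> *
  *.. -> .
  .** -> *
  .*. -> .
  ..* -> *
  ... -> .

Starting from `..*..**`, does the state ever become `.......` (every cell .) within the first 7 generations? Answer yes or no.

no

.*..***
*..****
..*****
.******
*******
*******  (fixed point — unchanged through generation 7)
generation 7 is *******, still not uniform .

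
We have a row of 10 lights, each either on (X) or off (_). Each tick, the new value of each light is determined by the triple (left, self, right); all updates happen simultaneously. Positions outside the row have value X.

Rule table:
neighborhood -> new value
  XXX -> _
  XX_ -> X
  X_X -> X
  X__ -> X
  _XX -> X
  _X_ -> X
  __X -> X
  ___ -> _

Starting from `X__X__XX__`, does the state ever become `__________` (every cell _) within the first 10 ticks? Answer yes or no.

XXXXXXXXXX
__________
all cells are _ at tick 2

yes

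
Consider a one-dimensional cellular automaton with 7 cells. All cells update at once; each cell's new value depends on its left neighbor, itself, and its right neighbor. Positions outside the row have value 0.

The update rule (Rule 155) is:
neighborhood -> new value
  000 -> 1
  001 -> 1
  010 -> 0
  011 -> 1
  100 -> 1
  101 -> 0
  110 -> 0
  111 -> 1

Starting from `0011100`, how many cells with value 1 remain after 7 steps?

1111011
1110010
1101101
1001000
0110111
1100110
1011101
count of 1: 5

5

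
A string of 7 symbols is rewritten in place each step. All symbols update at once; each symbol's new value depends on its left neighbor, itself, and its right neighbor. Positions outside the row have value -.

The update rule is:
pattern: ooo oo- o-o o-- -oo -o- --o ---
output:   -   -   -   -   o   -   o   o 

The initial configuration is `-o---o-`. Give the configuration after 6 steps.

ooo--o-

o--oo--
--oo--o
ooo--o-
o---o--
--oo--o  (repeats step 2; period 3)
step 6: ooo--o-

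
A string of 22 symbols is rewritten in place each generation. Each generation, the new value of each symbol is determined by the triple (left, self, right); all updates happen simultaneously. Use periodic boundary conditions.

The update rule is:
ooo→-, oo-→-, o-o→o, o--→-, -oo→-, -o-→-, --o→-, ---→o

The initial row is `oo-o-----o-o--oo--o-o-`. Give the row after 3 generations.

ooooooooooo-----------

--o--ooo--o--------o-o
------------oooooo--o-
ooooooooooo-----------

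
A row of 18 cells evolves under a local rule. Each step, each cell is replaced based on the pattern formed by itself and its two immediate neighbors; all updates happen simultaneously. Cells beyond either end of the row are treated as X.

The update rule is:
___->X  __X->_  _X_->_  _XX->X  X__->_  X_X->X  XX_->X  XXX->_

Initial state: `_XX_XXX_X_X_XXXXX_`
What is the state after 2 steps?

____XXXXX_XXX_X_X_

XXXXX_XX_X_XX___XX
____XXXXX_XXX_X_X_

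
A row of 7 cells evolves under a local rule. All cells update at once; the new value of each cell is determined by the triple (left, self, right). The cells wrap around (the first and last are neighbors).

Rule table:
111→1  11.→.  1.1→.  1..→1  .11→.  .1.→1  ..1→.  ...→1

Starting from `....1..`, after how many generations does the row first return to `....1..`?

111.111
11...11
1.11..1
....1..

4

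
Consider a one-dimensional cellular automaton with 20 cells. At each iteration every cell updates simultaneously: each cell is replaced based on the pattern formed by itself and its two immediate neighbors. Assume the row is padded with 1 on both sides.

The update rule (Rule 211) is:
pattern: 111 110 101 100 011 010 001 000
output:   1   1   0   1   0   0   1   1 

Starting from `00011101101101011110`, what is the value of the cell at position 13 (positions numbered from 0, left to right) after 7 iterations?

iteration 1: 11101100100100001110
iteration 2: 11100111011011110110
iteration 3: 11111011001001110010
iteration 4: 11111001110110111100
iteration 5: 11111110110010011111
iteration 6: 11111110011101101111
iteration 7: 11111111101100100111
position 13 holds 0

0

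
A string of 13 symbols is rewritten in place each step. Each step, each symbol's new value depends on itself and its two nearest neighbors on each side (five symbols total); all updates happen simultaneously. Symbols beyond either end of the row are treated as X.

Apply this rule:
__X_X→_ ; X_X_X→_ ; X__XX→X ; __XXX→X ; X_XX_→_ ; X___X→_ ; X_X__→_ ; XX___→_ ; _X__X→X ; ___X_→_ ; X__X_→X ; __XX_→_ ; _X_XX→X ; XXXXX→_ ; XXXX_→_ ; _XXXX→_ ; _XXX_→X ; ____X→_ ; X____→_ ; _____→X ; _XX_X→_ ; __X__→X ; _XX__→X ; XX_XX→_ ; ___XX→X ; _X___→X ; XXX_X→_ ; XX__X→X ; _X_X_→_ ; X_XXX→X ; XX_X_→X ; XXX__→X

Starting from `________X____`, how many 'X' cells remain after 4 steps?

9

__XXXX__XX__X
XXX__XXX_XXXX
__XXXXX__X___
XXX___XXXXX_X
count of X: 9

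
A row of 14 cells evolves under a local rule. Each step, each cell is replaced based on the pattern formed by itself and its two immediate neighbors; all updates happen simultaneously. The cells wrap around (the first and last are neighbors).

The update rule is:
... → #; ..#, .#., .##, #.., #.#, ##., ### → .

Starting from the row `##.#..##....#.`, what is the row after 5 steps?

.........##...

.........##...
########....##
.........##...  (repeats step 1; period 2)
step 5: .........##...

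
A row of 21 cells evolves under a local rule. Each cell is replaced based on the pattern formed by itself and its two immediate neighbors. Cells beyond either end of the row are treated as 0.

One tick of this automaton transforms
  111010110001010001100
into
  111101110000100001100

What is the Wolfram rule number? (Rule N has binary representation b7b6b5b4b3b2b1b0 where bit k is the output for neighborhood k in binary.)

position 1: 111 → 1  (bit 7 = 1)
position 2: 110 → 1  (bit 6 = 1)
position 3: 101 → 1  (bit 5 = 1)
position 8: 100 → 0  (bit 4 = 0)
position 0: 011 → 1  (bit 3 = 1)
position 4: 010 → 0  (bit 2 = 0)
position 10: 001 → 0  (bit 1 = 0)
position 9: 000 → 0  (bit 0 = 0)
bits b7..b0 = 11101000 = 232

232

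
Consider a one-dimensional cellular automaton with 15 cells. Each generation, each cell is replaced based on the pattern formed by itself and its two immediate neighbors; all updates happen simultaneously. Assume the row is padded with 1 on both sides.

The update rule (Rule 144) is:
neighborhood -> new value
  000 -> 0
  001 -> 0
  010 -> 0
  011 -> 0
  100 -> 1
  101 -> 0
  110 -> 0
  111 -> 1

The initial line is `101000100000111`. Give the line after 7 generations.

001001000100010

generation 1: 000100010000011
generation 2: 100010001000001
generation 3: 010001000100000
generation 4: 001000100010000
generation 5: 100100010001000
generation 6: 010010001000100
generation 7: 001001000100010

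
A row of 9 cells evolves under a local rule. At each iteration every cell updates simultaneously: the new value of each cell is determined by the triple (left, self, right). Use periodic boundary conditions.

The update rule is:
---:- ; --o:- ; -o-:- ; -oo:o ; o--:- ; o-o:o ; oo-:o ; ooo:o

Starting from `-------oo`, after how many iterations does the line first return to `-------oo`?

1

-------oo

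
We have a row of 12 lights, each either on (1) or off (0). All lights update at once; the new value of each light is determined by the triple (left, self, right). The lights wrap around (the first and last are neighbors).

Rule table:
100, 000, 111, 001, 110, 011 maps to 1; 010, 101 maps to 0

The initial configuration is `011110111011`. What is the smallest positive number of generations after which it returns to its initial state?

1

011110111011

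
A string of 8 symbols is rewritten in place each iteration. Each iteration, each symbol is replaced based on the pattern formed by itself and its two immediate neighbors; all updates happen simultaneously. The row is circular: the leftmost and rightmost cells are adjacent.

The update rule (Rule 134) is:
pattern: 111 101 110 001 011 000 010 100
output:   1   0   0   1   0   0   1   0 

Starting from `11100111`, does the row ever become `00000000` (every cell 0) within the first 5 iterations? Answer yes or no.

no

iteration 1: 11001011
iteration 2: 10011001
iteration 3: 00100010
iteration 4: 01100110
iteration 5: 10001000
iteration 5 is 10001000, still not uniform 0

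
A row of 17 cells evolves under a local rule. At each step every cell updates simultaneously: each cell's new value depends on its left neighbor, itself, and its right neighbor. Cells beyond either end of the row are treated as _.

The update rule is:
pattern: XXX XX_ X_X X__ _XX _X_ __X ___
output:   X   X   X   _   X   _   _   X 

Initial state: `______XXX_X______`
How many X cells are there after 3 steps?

XXXXX_XXXX__XXXXX
XXXXXXXXXX__XXXXX
XXXXXXXXXX__XXXXX
count of X: 15

15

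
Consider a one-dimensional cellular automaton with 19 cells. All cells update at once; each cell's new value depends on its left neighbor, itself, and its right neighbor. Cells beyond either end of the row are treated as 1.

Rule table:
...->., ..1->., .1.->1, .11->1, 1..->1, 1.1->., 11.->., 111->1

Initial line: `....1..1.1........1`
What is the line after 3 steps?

step 1: 1...11.1.11.......1
step 2: .1..1..1.1.1......1
step 3: .11.11.1.1.11.....1

.11.11.1.1.11.....1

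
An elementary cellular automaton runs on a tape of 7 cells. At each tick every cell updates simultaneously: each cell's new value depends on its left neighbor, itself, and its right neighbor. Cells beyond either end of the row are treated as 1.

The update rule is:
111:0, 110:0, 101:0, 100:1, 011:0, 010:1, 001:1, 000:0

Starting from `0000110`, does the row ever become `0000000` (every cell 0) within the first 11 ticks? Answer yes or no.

yes

1001000
0111101
0000000
all cells are 0 at tick 3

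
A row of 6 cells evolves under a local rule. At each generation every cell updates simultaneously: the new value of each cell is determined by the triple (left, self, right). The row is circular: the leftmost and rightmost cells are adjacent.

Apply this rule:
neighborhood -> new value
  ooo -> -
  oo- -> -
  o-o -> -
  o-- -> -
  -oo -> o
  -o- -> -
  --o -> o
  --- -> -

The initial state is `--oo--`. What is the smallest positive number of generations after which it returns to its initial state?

generation 1: -oo---
generation 2: oo----
generation 3: o----o
generation 4: ----oo
generation 5: ---oo-
generation 6: --oo--

6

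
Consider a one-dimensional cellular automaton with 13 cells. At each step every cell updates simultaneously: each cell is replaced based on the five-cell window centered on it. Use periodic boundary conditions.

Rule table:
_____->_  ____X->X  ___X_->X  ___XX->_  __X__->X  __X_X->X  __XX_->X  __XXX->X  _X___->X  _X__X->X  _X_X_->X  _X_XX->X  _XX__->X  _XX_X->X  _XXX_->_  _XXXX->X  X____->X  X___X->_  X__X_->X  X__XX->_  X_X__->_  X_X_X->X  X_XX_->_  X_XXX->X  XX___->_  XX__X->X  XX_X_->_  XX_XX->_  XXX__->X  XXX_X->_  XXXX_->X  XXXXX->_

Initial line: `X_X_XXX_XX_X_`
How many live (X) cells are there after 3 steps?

XXXXX____X_XX
___XX_XXXXXXX
___XX_XX___XX
count of X: 6

6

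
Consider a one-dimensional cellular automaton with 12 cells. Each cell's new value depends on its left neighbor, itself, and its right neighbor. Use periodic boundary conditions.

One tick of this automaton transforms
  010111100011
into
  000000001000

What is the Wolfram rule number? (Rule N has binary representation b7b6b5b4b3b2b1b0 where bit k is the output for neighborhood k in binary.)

position 4: 111 → 0  (bit 7 = 0)
position 6: 110 → 0  (bit 6 = 0)
position 0: 101 → 0  (bit 5 = 0)
position 7: 100 → 0  (bit 4 = 0)
position 3: 011 → 0  (bit 3 = 0)
position 1: 010 → 0  (bit 2 = 0)
position 9: 001 → 0  (bit 1 = 0)
position 8: 000 → 1  (bit 0 = 1)
bits b7..b0 = 00000001 = 1

1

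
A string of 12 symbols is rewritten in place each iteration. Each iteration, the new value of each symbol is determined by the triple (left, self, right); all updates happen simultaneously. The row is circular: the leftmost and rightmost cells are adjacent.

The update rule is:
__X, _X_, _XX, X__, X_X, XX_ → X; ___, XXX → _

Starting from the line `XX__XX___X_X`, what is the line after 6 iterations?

X______XX__X

iteration 1: _XXXXXX_XXXX
iteration 2: XX____XXX__X
iteration 3: _XX__XX_XXXX
iteration 4: XXXXXXXXX__X
iteration 5: ________XXXX
iteration 6: X______XX__X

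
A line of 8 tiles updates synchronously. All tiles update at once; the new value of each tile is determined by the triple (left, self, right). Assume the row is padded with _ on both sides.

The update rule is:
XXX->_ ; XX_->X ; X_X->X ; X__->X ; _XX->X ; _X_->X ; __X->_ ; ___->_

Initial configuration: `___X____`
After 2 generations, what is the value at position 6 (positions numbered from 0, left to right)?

___XX___
___XXX__
position 6 holds _

_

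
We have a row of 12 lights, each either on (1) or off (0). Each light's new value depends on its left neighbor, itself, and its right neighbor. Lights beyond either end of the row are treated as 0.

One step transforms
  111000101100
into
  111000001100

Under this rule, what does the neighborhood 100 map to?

0

At position 3 the neighborhood is 100; the next row has 0 there.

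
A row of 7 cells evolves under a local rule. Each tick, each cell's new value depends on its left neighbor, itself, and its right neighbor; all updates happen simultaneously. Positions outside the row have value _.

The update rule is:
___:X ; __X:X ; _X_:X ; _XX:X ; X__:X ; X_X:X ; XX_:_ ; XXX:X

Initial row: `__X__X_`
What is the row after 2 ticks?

tick 1: XXXXXXX
tick 2: XXXXXX_

XXXXXX_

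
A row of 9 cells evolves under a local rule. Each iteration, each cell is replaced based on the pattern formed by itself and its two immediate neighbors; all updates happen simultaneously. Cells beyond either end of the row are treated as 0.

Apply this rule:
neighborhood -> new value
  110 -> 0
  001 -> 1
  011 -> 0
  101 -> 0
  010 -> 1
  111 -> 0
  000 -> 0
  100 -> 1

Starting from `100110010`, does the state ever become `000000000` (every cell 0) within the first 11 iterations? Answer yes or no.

no

iteration 1: 111001111
iteration 2: 000110000
iteration 3: 001001000
iteration 4: 011111100
iteration 5: 100000010
iteration 6: 110000111
iteration 7: 001001000  (repeats iteration 3; period 4)
iteration 11: 001001000
iteration 11 is 001001000, still not uniform 0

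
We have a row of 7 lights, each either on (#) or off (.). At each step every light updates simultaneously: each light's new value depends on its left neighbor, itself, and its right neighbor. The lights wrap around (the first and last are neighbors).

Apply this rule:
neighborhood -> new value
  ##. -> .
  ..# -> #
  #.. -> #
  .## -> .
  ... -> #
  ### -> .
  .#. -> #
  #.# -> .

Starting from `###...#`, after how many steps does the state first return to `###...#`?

...###.
###...#

2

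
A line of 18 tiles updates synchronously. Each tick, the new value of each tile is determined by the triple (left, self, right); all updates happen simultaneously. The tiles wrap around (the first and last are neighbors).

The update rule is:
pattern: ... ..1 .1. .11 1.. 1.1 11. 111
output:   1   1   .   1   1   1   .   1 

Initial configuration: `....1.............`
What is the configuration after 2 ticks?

111.11111111111111

1111.1111111111111
111.11111111111111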